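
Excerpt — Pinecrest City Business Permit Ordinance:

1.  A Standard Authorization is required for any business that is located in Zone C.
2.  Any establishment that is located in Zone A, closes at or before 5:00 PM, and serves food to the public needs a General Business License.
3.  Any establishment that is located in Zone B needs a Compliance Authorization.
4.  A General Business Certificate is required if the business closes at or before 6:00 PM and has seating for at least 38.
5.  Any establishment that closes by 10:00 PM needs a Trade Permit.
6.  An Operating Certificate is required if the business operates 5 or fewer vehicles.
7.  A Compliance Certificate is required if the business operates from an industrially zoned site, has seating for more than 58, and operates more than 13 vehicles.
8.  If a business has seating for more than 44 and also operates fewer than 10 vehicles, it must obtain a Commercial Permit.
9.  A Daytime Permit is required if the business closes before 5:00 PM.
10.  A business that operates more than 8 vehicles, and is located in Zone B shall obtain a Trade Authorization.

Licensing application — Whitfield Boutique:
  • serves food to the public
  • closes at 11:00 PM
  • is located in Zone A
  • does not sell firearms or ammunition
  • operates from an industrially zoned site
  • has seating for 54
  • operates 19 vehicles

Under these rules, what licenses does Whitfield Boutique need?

None

1. is located in Zone A (not: is located in Zone C) → Standard Authorization not required.
2. is located in Zone A; closes 11:00 PM, after 5:00 PM; serves food to the public → General Business License not required.
3. is located in Zone A (not: is located in Zone B) → Compliance Authorization not required.
4. closes 11:00 PM, after 6:00 PM; seating 54 ≥ 38 → General Business Certificate not required.
5. closes 11:00 PM, after 10:00 PM → Trade Permit not required.
6. vehicles 19 > 5 → Operating Certificate not required.
7. operates from an industrially zoned site; seating 54 ≤ 58; vehicles 19 > 13 → Compliance Certificate not required.
8. seating 54 > 44; vehicles 19 ≥ 10 → Commercial Permit not required.
9. closes 11:00 PM, after 5:00 PM → Daytime Permit not required.
10. vehicles 19 > 8; is located in Zone A (not: is located in Zone B) → Trade Authorization not required.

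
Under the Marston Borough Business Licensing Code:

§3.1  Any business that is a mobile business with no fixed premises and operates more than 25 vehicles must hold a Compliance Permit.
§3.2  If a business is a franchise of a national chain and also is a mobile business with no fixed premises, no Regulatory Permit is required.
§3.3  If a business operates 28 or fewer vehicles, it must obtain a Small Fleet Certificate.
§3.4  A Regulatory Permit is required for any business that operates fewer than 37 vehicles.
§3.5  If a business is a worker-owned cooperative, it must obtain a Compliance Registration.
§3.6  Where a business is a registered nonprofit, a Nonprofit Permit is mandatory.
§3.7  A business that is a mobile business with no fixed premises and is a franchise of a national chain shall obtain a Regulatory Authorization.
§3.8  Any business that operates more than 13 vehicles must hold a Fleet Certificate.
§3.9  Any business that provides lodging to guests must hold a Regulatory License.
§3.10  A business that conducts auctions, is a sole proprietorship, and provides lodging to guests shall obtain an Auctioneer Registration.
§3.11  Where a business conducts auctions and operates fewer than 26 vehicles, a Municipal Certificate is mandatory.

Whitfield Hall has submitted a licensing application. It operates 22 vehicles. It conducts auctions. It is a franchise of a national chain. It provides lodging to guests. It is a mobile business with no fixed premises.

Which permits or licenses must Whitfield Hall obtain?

§3.1 is a mobile business with no fixed premises; vehicles 22 ≤ 25 → Compliance Permit not required.
§3.2 is a franchise of a national chain; is a mobile business with no fixed premises → exempt from Regulatory Permit.
§3.3 vehicles 22 ≤ 28 → Small Fleet Certificate required.
§3.4 vehicles 22 < 37 → Regulatory Permit required.
§3.5 is a franchise of a national chain (not: is a worker-owned cooperative) → Compliance Registration not required.
§3.6 is a franchise of a national chain (not: is a registered nonprofit) → Nonprofit Permit not required.
§3.7 is a mobile business with no fixed premises; is a franchise of a national chain → Regulatory Authorization required.
§3.8 vehicles 22 > 13 → Fleet Certificate required.
§3.9 provides lodging to guests → Regulatory License required.
§3.10 conducts auctions; is a franchise of a national chain (not: is a sole proprietorship); provides lodging to guests → Auctioneer Registration not required.
§3.11 conducts auctions; vehicles 22 < 26 → Municipal Certificate required.

Fleet Certificate, Municipal Certificate, Regulatory Authorization, Regulatory License, Small Fleet Certificate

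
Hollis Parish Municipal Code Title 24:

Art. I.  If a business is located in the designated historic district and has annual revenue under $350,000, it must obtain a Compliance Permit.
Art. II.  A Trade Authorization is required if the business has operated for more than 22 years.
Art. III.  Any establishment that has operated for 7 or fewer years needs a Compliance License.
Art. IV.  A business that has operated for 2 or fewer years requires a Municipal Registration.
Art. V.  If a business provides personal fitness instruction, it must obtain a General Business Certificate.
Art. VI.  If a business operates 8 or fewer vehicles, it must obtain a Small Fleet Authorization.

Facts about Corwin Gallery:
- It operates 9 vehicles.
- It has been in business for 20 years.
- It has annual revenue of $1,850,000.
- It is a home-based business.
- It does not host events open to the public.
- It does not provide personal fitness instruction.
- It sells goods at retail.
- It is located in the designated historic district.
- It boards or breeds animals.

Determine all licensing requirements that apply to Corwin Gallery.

None

Art. I. is located in the designated historic district; revenue $1,850,000 ≥ $350,000 → Compliance Permit not required.
Art. II. years in business 20 ≤ 22 → Trade Authorization not required.
Art. III. years in business 20 > 7 → Compliance License not required.
Art. IV. years in business 20 > 2 → Municipal Registration not required.
Art. V. does not provide personal fitness instruction → General Business Certificate not required.
Art. VI. vehicles 9 > 8 → Small Fleet Authorization not required.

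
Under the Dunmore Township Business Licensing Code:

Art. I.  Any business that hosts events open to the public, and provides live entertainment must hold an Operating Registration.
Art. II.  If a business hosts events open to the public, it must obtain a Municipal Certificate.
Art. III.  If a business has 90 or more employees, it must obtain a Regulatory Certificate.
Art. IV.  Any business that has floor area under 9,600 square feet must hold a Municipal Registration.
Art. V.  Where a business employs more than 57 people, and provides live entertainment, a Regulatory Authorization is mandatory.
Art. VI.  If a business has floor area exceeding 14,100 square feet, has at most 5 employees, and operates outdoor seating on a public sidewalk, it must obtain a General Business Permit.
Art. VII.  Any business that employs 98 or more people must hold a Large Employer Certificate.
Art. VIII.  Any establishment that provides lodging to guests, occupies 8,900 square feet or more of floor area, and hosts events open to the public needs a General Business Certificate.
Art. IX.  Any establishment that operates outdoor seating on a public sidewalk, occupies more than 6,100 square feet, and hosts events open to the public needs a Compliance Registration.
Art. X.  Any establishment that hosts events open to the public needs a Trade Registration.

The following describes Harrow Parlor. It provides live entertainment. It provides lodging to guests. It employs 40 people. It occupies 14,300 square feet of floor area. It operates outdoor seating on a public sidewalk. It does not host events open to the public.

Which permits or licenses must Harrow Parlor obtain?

Art. I. does not host events open to the public; provides live entertainment → Operating Registration not required.
Art. II. does not host events open to the public → Municipal Certificate not required.
Art. III. employees 40 < 90 → Regulatory Certificate not required.
Art. IV. floor area 14,300 square feet ≥ 9,600 square feet → Municipal Registration not required.
Art. V. employees 40 ≤ 57; provides live entertainment → Regulatory Authorization not required.
Art. VI. floor area 14,300 square feet > 14,100 square feet; employees 40 > 5; operates outdoor seating on a public sidewalk → General Business Permit not required.
Art. VII. employees 40 < 98 → Large Employer Certificate not required.
Art. VIII. provides lodging to guests; floor area 14,300 square feet ≥ 8,900 square feet; does not host events open to the public → General Business Certificate not required.
Art. IX. operates outdoor seating on a public sidewalk; floor area 14,300 square feet > 6,100 square feet; does not host events open to the public → Compliance Registration not required.
Art. X. does not host events open to the public → Trade Registration not required.

None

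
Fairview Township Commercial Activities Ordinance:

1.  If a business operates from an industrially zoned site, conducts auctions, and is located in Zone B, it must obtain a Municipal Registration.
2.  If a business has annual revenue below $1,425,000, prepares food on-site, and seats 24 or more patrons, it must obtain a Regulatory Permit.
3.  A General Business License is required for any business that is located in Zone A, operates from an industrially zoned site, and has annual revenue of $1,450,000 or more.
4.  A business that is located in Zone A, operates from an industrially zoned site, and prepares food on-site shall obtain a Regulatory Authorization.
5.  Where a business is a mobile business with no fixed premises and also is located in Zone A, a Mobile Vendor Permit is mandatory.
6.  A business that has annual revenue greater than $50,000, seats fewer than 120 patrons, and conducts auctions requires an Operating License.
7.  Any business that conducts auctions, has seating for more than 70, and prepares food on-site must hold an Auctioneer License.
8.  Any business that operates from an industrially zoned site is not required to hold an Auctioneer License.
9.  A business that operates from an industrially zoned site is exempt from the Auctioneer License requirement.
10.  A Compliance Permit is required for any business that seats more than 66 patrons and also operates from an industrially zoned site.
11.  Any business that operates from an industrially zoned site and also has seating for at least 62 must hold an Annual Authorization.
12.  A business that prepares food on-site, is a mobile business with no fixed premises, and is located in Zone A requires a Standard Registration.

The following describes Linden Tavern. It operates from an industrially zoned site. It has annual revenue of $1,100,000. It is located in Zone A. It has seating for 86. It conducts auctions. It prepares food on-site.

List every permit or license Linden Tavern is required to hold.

Annual Authorization, Compliance Permit, Operating License, Regulatory Authorization, Regulatory Permit

1. operates from an industrially zoned site; conducts auctions; is located in Zone A (not: is located in Zone B) → Municipal Registration not required.
2. revenue $1,100,000 < $1,425,000; prepares food on-site; seating 86 ≥ 24 → Regulatory Permit required.
3. is located in Zone A; operates from an industrially zoned site; revenue $1,100,000 < $1,450,000 → General Business License not required.
4. is located in Zone A; operates from an industrially zoned site; prepares food on-site → Regulatory Authorization required.
5. operates from an industrially zoned site (not: is a mobile business with no fixed premises); is located in Zone A → Mobile Vendor Permit not required.
6. revenue $1,100,000 > $50,000; seating 86 < 120; conducts auctions → Operating License required.
7. conducts auctions; seating 86 > 70; prepares food on-site → Auctioneer License required.
8. operates from an industrially zoned site → exempt from Auctioneer License.
9. operates from an industrially zoned site → exempt from Auctioneer License.
10. seating 86 > 66; operates from an industrially zoned site → Compliance Permit required.
11. operates from an industrially zoned site; seating 86 ≥ 62 → Annual Authorization required.
12. prepares food on-site; operates from an industrially zoned site (not: is a mobile business with no fixed premises); is located in Zone A → Standard Registration not required.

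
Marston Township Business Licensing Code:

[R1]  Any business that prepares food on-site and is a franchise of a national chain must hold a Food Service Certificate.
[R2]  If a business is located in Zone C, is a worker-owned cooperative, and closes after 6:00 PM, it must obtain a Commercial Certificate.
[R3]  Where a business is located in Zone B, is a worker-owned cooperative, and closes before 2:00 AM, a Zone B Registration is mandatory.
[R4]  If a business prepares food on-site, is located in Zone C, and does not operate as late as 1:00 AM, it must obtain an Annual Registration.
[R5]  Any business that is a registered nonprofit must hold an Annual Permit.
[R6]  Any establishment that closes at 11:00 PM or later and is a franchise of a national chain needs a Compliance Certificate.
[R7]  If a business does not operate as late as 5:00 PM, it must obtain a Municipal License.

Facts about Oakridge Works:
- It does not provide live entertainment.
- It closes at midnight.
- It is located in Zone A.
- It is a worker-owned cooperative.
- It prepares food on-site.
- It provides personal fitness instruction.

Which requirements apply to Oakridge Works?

[R1] prepares food on-site; is a worker-owned cooperative (not: is a franchise of a national chain) → Food Service Certificate not required.
[R2] is located in Zone A (not: is located in Zone C); is a worker-owned cooperative; closes midnight, after 6:00 PM → Commercial Certificate not required.
[R3] is located in Zone A (not: is located in Zone B); is a worker-owned cooperative; closes midnight, at/before 2:00 AM → Zone B Registration not required.
[R4] prepares food on-site; is located in Zone A (not: is located in Zone C); closes midnight, at/before 1:00 AM → Annual Registration not required.
[R5] is a worker-owned cooperative (not: is a registered nonprofit) → Annual Permit not required.
[R6] closes midnight, after 11:00 PM; is a worker-owned cooperative (not: is a franchise of a national chain) → Compliance Certificate not required.
[R7] closes midnight, after 5:00 PM → Municipal License not required.

None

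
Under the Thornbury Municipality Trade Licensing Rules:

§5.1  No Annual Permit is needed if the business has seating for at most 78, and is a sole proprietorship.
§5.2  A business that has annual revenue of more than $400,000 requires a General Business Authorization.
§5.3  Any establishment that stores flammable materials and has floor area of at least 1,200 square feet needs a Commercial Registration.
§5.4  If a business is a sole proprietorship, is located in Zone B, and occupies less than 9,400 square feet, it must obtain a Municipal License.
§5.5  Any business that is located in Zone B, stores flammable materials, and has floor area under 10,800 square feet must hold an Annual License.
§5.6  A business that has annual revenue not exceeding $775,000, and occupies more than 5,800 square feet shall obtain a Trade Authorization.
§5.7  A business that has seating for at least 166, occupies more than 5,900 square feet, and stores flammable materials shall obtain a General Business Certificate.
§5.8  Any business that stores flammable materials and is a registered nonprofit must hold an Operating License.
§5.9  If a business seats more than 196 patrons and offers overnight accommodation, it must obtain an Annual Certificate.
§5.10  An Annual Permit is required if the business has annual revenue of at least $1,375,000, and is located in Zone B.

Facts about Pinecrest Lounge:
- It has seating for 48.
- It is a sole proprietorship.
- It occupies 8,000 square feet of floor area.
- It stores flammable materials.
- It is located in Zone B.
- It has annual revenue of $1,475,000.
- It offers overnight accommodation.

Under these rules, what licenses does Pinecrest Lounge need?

Annual License, Commercial Registration, General Business Authorization, Municipal License

§5.1 seating 48 ≤ 78; is a sole proprietorship → exempt from Annual Permit.
§5.2 revenue $1,475,000 > $400,000 → General Business Authorization required.
§5.3 stores flammable materials; floor area 8,000 square feet ≥ 1,200 square feet → Commercial Registration required.
§5.4 is a sole proprietorship; is located in Zone B; floor area 8,000 square feet < 9,400 square feet → Municipal License required.
§5.5 is located in Zone B; stores flammable materials; floor area 8,000 square feet < 10,800 square feet → Annual License required.
§5.6 revenue $1,475,000 > $775,000; floor area 8,000 square feet > 5,800 square feet → Trade Authorization not required.
§5.7 seating 48 < 166; floor area 8,000 square feet > 5,900 square feet; stores flammable materials → General Business Certificate not required.
§5.8 stores flammable materials; is a sole proprietorship (not: is a registered nonprofit) → Operating License not required.
§5.9 seating 48 ≤ 196; offers overnight accommodation → Annual Certificate not required.
§5.10 revenue $1,475,000 ≥ $1,375,000; is located in Zone B → Annual Permit required.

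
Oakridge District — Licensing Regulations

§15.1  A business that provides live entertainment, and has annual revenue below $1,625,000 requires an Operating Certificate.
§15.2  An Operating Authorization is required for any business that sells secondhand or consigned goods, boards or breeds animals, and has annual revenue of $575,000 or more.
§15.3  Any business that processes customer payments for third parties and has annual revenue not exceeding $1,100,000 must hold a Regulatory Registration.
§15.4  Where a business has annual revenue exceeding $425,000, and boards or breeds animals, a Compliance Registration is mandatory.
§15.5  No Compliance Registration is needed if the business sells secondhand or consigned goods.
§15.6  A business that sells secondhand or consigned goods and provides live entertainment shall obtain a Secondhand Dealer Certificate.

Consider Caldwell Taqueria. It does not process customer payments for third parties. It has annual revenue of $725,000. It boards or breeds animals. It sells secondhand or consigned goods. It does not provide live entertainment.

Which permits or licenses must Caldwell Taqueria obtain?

Operating Authorization

§15.1 does not provide live entertainment; revenue $725,000 < $1,625,000 → Operating Certificate not required.
§15.2 sells secondhand or consigned goods; boards or breeds animals; revenue $725,000 ≥ $575,000 → Operating Authorization required.
§15.3 does not process customer payments for third parties; revenue $725,000 ≤ $1,100,000 → Regulatory Registration not required.
§15.4 revenue $725,000 > $425,000; boards or breeds animals → Compliance Registration required.
§15.5 sells secondhand or consigned goods → exempt from Compliance Registration.
§15.6 sells secondhand or consigned goods; does not provide live entertainment → Secondhand Dealer Certificate not required.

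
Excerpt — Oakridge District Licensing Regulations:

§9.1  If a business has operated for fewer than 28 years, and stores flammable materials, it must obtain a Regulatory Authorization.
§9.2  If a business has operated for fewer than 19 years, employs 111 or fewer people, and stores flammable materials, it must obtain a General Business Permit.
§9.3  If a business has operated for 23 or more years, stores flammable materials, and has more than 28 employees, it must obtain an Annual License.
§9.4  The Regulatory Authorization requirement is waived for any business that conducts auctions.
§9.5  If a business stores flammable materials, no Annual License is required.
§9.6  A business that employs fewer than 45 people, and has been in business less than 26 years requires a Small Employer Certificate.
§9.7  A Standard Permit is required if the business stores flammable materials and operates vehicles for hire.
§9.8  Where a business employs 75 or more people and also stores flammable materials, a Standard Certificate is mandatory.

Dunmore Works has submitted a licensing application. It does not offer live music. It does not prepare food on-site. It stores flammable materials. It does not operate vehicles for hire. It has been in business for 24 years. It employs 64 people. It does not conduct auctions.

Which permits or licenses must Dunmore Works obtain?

Regulatory Authorization

§9.1 years in business 24 < 28; stores flammable materials → Regulatory Authorization required.
§9.2 years in business 24 ≥ 19; employees 64 ≤ 111; stores flammable materials → General Business Permit not required.
§9.3 years in business 24 ≥ 23; stores flammable materials; employees 64 > 28 → Annual License required.
§9.4 does not conduct auctions → Regulatory Authorization exemption does not apply.
§9.5 stores flammable materials → exempt from Annual License.
§9.6 employees 64 ≥ 45; years in business 24 < 26 → Small Employer Certificate not required.
§9.7 stores flammable materials; does not operate vehicles for hire → Standard Permit not required.
§9.8 employees 64 < 75; stores flammable materials → Standard Certificate not required.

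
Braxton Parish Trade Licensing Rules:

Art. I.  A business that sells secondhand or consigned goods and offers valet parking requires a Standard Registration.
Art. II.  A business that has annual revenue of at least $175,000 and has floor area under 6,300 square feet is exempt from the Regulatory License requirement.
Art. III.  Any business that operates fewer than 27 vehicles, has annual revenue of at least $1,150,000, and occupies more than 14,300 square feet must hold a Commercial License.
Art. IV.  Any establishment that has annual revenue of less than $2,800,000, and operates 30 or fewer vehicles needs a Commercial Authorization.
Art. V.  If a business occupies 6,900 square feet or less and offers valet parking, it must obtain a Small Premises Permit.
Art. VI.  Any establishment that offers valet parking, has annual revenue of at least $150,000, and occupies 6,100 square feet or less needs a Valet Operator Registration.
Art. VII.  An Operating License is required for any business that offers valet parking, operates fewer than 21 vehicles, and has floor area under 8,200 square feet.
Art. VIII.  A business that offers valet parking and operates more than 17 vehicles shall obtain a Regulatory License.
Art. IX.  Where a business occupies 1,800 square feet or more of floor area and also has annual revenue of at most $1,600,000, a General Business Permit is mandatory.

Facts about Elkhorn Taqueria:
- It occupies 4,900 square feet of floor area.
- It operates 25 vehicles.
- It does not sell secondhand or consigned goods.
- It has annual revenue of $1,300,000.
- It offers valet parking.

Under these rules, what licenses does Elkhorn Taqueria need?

Commercial Authorization, General Business Permit, Small Premises Permit, Valet Operator Registration

Art. I. does not sell secondhand or consigned goods; offers valet parking → Standard Registration not required.
Art. II. revenue $1,300,000 ≥ $175,000; floor area 4,900 square feet < 6,300 square feet → exempt from Regulatory License.
Art. III. vehicles 25 < 27; revenue $1,300,000 ≥ $1,150,000; floor area 4,900 square feet ≤ 14,300 square feet → Commercial License not required.
Art. IV. revenue $1,300,000 < $2,800,000; vehicles 25 ≤ 30 → Commercial Authorization required.
Art. V. floor area 4,900 square feet ≤ 6,900 square feet; offers valet parking → Small Premises Permit required.
Art. VI. offers valet parking; revenue $1,300,000 ≥ $150,000; floor area 4,900 square feet ≤ 6,100 square feet → Valet Operator Registration required.
Art. VII. offers valet parking; vehicles 25 ≥ 21; floor area 4,900 square feet < 8,200 square feet → Operating License not required.
Art. VIII. offers valet parking; vehicles 25 > 17 → Regulatory License required.
Art. IX. floor area 4,900 square feet ≥ 1,800 square feet; revenue $1,300,000 ≤ $1,600,000 → General Business Permit required.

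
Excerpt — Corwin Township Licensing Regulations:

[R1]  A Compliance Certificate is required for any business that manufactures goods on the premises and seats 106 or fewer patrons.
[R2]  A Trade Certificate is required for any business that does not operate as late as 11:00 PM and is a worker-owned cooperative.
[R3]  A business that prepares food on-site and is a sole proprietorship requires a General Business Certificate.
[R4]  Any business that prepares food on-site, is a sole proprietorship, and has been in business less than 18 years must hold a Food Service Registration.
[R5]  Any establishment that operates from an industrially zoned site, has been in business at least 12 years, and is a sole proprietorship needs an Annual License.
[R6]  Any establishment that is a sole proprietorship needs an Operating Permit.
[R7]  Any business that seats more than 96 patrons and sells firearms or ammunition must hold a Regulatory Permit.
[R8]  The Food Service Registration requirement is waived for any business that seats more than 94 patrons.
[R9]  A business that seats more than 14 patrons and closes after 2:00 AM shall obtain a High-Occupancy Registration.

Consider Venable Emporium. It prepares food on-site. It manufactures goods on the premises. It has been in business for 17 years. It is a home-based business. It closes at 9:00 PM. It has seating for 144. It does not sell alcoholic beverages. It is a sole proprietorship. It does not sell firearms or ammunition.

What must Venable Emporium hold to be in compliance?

[R1] manufactures goods on the premises; seating 144 > 106 → Compliance Certificate not required.
[R2] closes 9:00 PM, at/before 11:00 PM; is a sole proprietorship (not: is a worker-owned cooperative) → Trade Certificate not required.
[R3] prepares food on-site; is a sole proprietorship → General Business Certificate required.
[R4] prepares food on-site; is a sole proprietorship; years in business 17 < 18 → Food Service Registration required.
[R5] is a home-based business (not: operates from an industrially zoned site); years in business 17 ≥ 12; is a sole proprietorship → Annual License not required.
[R6] is a sole proprietorship → Operating Permit required.
[R7] seating 144 > 96; does not sell firearms or ammunition → Regulatory Permit not required.
[R8] seating 144 > 94 → exempt from Food Service Registration.
[R9] seating 144 > 14; closes 9:00 PM, at/before 2:00 AM → High-Occupancy Registration not required.

General Business Certificate, Operating Permit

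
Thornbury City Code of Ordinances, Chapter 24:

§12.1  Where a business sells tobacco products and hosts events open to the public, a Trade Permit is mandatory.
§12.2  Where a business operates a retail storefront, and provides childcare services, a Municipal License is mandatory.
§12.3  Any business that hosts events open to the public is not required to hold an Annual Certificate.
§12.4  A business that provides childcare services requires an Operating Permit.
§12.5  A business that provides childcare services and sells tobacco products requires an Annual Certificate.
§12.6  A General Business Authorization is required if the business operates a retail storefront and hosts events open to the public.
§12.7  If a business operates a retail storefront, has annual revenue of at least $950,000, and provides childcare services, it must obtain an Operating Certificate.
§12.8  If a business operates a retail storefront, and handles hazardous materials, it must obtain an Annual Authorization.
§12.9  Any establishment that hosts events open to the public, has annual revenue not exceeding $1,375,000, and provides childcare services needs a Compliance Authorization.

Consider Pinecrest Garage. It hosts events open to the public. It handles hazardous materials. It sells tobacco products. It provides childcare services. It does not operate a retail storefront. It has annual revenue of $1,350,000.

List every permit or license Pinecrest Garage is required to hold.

§12.1 sells tobacco products; hosts events open to the public → Trade Permit required.
§12.2 does not operate a retail storefront; provides childcare services → Municipal License not required.
§12.3 hosts events open to the public → exempt from Annual Certificate.
§12.4 provides childcare services → Operating Permit required.
§12.5 provides childcare services; sells tobacco products → Annual Certificate required.
§12.6 does not operate a retail storefront; hosts events open to the public → General Business Authorization not required.
§12.7 does not operate a retail storefront; revenue $1,350,000 ≥ $950,000; provides childcare services → Operating Certificate not required.
§12.8 does not operate a retail storefront; handles hazardous materials → Annual Authorization not required.
§12.9 hosts events open to the public; revenue $1,350,000 ≤ $1,375,000; provides childcare services → Compliance Authorization required.

Compliance Authorization, Operating Permit, Trade Permit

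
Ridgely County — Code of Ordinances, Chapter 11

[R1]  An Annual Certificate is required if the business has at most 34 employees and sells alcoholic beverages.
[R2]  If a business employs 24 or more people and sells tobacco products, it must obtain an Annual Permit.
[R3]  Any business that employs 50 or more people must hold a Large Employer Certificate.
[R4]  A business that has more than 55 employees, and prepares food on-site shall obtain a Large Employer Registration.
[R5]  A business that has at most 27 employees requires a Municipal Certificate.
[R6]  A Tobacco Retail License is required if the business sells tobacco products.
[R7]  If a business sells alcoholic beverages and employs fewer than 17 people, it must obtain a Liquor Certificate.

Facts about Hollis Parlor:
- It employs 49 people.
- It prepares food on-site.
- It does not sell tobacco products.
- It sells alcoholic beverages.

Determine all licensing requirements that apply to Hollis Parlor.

None

[R1] employees 49 > 34; sells alcoholic beverages → Annual Certificate not required.
[R2] employees 49 ≥ 24; does not sell tobacco products → Annual Permit not required.
[R3] employees 49 < 50 → Large Employer Certificate not required.
[R4] employees 49 ≤ 55; prepares food on-site → Large Employer Registration not required.
[R5] employees 49 > 27 → Municipal Certificate not required.
[R6] does not sell tobacco products → Tobacco Retail License not required.
[R7] sells alcoholic beverages; employees 49 ≥ 17 → Liquor Certificate not required.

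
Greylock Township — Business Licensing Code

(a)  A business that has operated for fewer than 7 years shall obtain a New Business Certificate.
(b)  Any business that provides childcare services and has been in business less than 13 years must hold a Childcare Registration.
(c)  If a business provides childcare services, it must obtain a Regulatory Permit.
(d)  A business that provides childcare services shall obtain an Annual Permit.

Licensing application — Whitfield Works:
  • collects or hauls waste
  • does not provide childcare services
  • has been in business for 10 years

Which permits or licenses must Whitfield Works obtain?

(a) years in business 10 ≥ 7 → New Business Certificate not required.
(b) does not provide childcare services; years in business 10 < 13 → Childcare Registration not required.
(c) does not provide childcare services → Regulatory Permit not required.
(d) does not provide childcare services → Annual Permit not required.

None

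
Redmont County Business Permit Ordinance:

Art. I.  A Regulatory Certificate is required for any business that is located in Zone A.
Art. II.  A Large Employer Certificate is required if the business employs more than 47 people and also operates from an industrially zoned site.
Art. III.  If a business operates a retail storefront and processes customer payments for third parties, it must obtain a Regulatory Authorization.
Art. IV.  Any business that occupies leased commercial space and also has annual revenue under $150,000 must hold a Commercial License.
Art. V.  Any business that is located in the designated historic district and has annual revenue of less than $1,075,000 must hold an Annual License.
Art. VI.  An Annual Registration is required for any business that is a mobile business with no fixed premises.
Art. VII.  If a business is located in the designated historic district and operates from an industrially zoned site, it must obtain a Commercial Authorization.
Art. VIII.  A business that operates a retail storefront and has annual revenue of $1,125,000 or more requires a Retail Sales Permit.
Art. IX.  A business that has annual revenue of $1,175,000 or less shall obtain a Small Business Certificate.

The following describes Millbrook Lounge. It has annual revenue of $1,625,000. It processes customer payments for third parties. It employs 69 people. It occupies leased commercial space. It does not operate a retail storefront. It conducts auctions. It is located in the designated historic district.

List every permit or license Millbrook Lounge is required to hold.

Art. I. is located in the designated historic district (not: is located in Zone A) → Regulatory Certificate not required.
Art. II. employees 69 > 47; occupies leased commercial space (not: operates from an industrially zoned site) → Large Employer Certificate not required.
Art. III. does not operate a retail storefront; processes customer payments for third parties → Regulatory Authorization not required.
Art. IV. occupies leased commercial space; revenue $1,625,000 ≥ $150,000 → Commercial License not required.
Art. V. is located in the designated historic district; revenue $1,625,000 ≥ $1,075,000 → Annual License not required.
Art. VI. occupies leased commercial space (not: is a mobile business with no fixed premises) → Annual Registration not required.
Art. VII. is located in the designated historic district; occupies leased commercial space (not: operates from an industrially zoned site) → Commercial Authorization not required.
Art. VIII. does not operate a retail storefront; revenue $1,625,000 ≥ $1,125,000 → Retail Sales Permit not required.
Art. IX. revenue $1,625,000 > $1,175,000 → Small Business Certificate not required.

None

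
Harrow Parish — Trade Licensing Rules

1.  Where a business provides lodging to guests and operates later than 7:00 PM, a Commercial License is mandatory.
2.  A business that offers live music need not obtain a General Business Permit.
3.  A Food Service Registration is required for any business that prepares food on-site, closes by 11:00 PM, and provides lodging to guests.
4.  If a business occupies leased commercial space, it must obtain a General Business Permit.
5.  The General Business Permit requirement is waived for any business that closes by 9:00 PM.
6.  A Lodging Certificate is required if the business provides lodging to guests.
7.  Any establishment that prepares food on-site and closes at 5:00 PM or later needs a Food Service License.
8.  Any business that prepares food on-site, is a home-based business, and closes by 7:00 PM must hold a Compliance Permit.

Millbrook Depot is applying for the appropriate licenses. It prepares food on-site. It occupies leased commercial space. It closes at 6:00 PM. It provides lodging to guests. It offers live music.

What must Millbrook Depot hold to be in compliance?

1. provides lodging to guests; closes 6:00 PM, at/before 7:00 PM → Commercial License not required.
2. offers live music → exempt from General Business Permit.
3. prepares food on-site; closes 6:00 PM, at/before 11:00 PM; provides lodging to guests → Food Service Registration required.
4. occupies leased commercial space → General Business Permit required.
5. closes 6:00 PM, at/before 9:00 PM → exempt from General Business Permit.
6. provides lodging to guests → Lodging Certificate required.
7. prepares food on-site; closes 6:00 PM, after 5:00 PM → Food Service License required.
8. prepares food on-site; occupies leased commercial space (not: is a home-based business); closes 6:00 PM, at/before 7:00 PM → Compliance Permit not required.

Food Service License, Food Service Registration, Lodging Certificate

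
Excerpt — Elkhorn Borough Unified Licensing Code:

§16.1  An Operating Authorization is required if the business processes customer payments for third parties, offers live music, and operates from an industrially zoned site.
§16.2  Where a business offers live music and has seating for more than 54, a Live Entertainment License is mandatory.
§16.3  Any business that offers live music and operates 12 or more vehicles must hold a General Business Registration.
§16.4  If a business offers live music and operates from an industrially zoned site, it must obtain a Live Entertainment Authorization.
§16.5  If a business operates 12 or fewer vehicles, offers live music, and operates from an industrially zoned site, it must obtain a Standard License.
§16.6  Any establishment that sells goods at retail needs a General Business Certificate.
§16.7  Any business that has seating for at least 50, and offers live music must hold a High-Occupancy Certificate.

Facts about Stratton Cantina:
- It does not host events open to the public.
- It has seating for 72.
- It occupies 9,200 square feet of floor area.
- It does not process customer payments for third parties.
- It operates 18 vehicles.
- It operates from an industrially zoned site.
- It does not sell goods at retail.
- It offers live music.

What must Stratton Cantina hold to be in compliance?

General Business Registration, High-Occupancy Certificate, Live Entertainment Authorization, Live Entertainment License

§16.1 does not process customer payments for third parties; offers live music; operates from an industrially zoned site → Operating Authorization not required.
§16.2 offers live music; seating 72 > 54 → Live Entertainment License required.
§16.3 offers live music; vehicles 18 ≥ 12 → General Business Registration required.
§16.4 offers live music; operates from an industrially zoned site → Live Entertainment Authorization required.
§16.5 vehicles 18 > 12; offers live music; operates from an industrially zoned site → Standard License not required.
§16.6 does not sell goods at retail → General Business Certificate not required.
§16.7 seating 72 ≥ 50; offers live music → High-Occupancy Certificate required.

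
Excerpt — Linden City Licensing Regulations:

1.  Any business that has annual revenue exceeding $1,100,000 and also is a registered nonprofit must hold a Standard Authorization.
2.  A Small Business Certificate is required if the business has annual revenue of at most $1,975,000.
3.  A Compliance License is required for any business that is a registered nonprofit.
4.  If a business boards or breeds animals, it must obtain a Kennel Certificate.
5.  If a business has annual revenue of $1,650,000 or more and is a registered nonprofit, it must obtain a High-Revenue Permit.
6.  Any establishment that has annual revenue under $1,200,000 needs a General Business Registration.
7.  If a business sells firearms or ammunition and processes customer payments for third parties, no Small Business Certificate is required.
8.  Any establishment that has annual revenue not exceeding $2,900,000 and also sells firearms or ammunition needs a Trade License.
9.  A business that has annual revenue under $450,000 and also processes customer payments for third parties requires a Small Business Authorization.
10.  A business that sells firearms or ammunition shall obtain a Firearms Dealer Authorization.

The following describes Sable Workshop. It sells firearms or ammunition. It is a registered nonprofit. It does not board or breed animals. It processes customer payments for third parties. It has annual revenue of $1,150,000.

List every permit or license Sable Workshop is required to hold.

Compliance License, Firearms Dealer Authorization, General Business Registration, Standard Authorization, Trade License

1. revenue $1,150,000 > $1,100,000; is a registered nonprofit → Standard Authorization required.
2. revenue $1,150,000 ≤ $1,975,000 → Small Business Certificate required.
3. is a registered nonprofit → Compliance License required.
4. does not board or breed animals → Kennel Certificate not required.
5. revenue $1,150,000 < $1,650,000; is a registered nonprofit → High-Revenue Permit not required.
6. revenue $1,150,000 < $1,200,000 → General Business Registration required.
7. sells firearms or ammunition; processes customer payments for third parties → exempt from Small Business Certificate.
8. revenue $1,150,000 ≤ $2,900,000; sells firearms or ammunition → Trade License required.
9. revenue $1,150,000 ≥ $450,000; processes customer payments for third parties → Small Business Authorization not required.
10. sells firearms or ammunition → Firearms Dealer Authorization required.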